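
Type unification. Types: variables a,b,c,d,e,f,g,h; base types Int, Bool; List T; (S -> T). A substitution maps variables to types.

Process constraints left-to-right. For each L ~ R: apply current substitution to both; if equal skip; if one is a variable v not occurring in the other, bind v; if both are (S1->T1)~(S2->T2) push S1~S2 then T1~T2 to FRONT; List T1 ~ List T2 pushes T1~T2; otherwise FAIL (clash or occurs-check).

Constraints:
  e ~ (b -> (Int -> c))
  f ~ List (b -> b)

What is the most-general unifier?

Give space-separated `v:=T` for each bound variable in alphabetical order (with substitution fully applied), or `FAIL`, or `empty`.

Answer: e:=(b -> (Int -> c)) f:=List (b -> b)

Derivation:
step 1: unify e ~ (b -> (Int -> c))  [subst: {-} | 1 pending]
  bind e := (b -> (Int -> c))
step 2: unify f ~ List (b -> b)  [subst: {e:=(b -> (Int -> c))} | 0 pending]
  bind f := List (b -> b)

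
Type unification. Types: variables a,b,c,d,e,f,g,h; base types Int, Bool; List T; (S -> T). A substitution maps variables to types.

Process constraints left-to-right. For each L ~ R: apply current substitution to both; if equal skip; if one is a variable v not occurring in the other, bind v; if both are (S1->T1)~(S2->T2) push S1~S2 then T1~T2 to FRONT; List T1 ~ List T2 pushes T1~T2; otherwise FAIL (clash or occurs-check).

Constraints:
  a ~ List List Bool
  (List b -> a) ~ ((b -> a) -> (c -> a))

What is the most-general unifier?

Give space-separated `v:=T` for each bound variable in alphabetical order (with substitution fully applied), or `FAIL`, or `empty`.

step 1: unify a ~ List List Bool  [subst: {-} | 1 pending]
  bind a := List List Bool
step 2: unify (List b -> List List Bool) ~ ((b -> List List Bool) -> (c -> List List Bool))  [subst: {a:=List List Bool} | 0 pending]
  -> decompose arrow: push List b~(b -> List List Bool), List List Bool~(c -> List List Bool)
step 3: unify List b ~ (b -> List List Bool)  [subst: {a:=List List Bool} | 1 pending]
  clash: List b vs (b -> List List Bool)

Answer: FAIL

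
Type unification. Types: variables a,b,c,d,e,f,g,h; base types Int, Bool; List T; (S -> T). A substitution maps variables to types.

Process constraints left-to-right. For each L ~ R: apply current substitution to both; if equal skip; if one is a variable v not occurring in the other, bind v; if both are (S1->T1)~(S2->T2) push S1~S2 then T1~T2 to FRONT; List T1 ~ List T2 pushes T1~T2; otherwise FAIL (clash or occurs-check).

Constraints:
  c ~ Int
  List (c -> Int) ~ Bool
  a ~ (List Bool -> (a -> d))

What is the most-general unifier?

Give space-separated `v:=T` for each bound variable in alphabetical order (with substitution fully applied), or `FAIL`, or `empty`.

Answer: FAIL

Derivation:
step 1: unify c ~ Int  [subst: {-} | 2 pending]
  bind c := Int
step 2: unify List (Int -> Int) ~ Bool  [subst: {c:=Int} | 1 pending]
  clash: List (Int -> Int) vs Bool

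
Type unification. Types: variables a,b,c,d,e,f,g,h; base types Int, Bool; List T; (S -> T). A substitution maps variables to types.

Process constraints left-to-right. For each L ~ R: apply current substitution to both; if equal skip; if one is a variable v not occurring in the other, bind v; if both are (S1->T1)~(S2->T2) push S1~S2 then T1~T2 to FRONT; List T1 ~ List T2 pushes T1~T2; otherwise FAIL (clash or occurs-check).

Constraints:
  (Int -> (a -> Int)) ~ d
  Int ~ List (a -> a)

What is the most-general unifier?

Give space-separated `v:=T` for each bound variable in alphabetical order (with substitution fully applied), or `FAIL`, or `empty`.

step 1: unify (Int -> (a -> Int)) ~ d  [subst: {-} | 1 pending]
  bind d := (Int -> (a -> Int))
step 2: unify Int ~ List (a -> a)  [subst: {d:=(Int -> (a -> Int))} | 0 pending]
  clash: Int vs List (a -> a)

Answer: FAIL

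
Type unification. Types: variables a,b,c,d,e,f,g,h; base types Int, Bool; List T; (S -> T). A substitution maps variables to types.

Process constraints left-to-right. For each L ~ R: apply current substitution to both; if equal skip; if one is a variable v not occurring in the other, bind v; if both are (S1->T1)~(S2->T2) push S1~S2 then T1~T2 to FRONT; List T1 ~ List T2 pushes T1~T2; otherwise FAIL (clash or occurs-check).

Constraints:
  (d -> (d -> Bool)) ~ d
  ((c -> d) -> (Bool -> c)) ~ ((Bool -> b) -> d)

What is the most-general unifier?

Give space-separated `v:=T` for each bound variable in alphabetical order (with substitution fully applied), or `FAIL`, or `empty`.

Answer: FAIL

Derivation:
step 1: unify (d -> (d -> Bool)) ~ d  [subst: {-} | 1 pending]
  occurs-check fail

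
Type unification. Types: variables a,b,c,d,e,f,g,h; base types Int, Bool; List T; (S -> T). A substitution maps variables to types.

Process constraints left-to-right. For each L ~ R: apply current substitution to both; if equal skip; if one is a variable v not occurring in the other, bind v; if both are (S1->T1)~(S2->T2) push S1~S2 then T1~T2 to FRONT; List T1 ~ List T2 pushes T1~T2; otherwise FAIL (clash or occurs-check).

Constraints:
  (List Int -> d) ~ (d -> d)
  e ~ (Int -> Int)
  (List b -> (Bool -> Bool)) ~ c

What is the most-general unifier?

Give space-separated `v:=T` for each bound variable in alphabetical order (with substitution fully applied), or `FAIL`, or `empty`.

step 1: unify (List Int -> d) ~ (d -> d)  [subst: {-} | 2 pending]
  -> decompose arrow: push List Int~d, d~d
step 2: unify List Int ~ d  [subst: {-} | 3 pending]
  bind d := List Int
step 3: unify List Int ~ List Int  [subst: {d:=List Int} | 2 pending]
  -> identical, skip
step 4: unify e ~ (Int -> Int)  [subst: {d:=List Int} | 1 pending]
  bind e := (Int -> Int)
step 5: unify (List b -> (Bool -> Bool)) ~ c  [subst: {d:=List Int, e:=(Int -> Int)} | 0 pending]
  bind c := (List b -> (Bool -> Bool))

Answer: c:=(List b -> (Bool -> Bool)) d:=List Int e:=(Int -> Int)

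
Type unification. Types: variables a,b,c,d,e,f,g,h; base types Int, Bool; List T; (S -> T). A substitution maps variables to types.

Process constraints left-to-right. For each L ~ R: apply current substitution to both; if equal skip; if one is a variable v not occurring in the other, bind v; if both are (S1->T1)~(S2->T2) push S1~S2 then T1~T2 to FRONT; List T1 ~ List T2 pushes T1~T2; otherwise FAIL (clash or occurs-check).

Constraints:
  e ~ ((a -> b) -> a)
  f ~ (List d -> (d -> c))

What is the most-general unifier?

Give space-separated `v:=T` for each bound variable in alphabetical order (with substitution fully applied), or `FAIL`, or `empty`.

step 1: unify e ~ ((a -> b) -> a)  [subst: {-} | 1 pending]
  bind e := ((a -> b) -> a)
step 2: unify f ~ (List d -> (d -> c))  [subst: {e:=((a -> b) -> a)} | 0 pending]
  bind f := (List d -> (d -> c))

Answer: e:=((a -> b) -> a) f:=(List d -> (d -> c))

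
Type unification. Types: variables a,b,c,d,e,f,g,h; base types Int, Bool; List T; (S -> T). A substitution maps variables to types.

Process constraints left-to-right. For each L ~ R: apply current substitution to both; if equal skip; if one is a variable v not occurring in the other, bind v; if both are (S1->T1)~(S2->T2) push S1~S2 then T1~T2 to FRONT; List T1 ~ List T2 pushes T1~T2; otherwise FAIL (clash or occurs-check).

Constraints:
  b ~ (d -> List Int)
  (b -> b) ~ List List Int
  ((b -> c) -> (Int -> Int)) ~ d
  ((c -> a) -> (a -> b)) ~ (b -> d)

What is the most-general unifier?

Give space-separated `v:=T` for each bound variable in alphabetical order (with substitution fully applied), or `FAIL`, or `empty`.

step 1: unify b ~ (d -> List Int)  [subst: {-} | 3 pending]
  bind b := (d -> List Int)
step 2: unify ((d -> List Int) -> (d -> List Int)) ~ List List Int  [subst: {b:=(d -> List Int)} | 2 pending]
  clash: ((d -> List Int) -> (d -> List Int)) vs List List Int

Answer: FAIL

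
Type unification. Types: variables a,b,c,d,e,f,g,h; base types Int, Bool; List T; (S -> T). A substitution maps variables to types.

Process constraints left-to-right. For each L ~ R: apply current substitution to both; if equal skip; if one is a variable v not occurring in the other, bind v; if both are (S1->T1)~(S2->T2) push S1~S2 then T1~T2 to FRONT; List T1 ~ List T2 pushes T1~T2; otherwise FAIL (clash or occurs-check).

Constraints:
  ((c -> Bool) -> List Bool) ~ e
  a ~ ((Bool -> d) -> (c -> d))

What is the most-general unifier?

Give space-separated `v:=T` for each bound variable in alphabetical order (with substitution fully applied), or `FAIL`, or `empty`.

Answer: a:=((Bool -> d) -> (c -> d)) e:=((c -> Bool) -> List Bool)

Derivation:
step 1: unify ((c -> Bool) -> List Bool) ~ e  [subst: {-} | 1 pending]
  bind e := ((c -> Bool) -> List Bool)
step 2: unify a ~ ((Bool -> d) -> (c -> d))  [subst: {e:=((c -> Bool) -> List Bool)} | 0 pending]
  bind a := ((Bool -> d) -> (c -> d))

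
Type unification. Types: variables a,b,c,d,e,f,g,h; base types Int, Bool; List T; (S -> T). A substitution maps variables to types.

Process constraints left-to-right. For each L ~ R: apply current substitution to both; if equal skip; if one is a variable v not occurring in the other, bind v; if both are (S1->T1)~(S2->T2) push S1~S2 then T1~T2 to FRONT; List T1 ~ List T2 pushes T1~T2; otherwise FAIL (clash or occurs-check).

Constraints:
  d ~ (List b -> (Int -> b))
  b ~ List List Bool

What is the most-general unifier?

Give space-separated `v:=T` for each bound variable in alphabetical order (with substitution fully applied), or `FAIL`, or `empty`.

Answer: b:=List List Bool d:=(List List List Bool -> (Int -> List List Bool))

Derivation:
step 1: unify d ~ (List b -> (Int -> b))  [subst: {-} | 1 pending]
  bind d := (List b -> (Int -> b))
step 2: unify b ~ List List Bool  [subst: {d:=(List b -> (Int -> b))} | 0 pending]
  bind b := List List Bool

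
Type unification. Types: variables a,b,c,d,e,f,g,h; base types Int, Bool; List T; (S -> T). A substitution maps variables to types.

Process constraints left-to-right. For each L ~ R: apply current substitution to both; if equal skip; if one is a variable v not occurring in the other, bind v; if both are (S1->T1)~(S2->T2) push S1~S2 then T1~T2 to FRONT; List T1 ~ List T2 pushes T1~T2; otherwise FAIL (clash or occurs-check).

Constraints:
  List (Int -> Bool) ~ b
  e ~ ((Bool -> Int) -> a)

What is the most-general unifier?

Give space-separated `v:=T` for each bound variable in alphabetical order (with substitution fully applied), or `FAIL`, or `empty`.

step 1: unify List (Int -> Bool) ~ b  [subst: {-} | 1 pending]
  bind b := List (Int -> Bool)
step 2: unify e ~ ((Bool -> Int) -> a)  [subst: {b:=List (Int -> Bool)} | 0 pending]
  bind e := ((Bool -> Int) -> a)

Answer: b:=List (Int -> Bool) e:=((Bool -> Int) -> a)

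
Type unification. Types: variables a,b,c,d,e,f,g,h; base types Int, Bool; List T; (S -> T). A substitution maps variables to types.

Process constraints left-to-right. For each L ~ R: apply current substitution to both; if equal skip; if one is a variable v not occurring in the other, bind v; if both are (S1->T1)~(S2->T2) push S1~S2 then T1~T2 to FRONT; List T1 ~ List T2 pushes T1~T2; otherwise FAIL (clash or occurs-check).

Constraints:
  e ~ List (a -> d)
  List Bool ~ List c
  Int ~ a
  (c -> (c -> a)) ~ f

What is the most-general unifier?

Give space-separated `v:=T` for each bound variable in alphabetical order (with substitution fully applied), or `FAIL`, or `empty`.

Answer: a:=Int c:=Bool e:=List (Int -> d) f:=(Bool -> (Bool -> Int))

Derivation:
step 1: unify e ~ List (a -> d)  [subst: {-} | 3 pending]
  bind e := List (a -> d)
step 2: unify List Bool ~ List c  [subst: {e:=List (a -> d)} | 2 pending]
  -> decompose List: push Bool~c
step 3: unify Bool ~ c  [subst: {e:=List (a -> d)} | 2 pending]
  bind c := Bool
step 4: unify Int ~ a  [subst: {e:=List (a -> d), c:=Bool} | 1 pending]
  bind a := Int
step 5: unify (Bool -> (Bool -> Int)) ~ f  [subst: {e:=List (a -> d), c:=Bool, a:=Int} | 0 pending]
  bind f := (Bool -> (Bool -> Int))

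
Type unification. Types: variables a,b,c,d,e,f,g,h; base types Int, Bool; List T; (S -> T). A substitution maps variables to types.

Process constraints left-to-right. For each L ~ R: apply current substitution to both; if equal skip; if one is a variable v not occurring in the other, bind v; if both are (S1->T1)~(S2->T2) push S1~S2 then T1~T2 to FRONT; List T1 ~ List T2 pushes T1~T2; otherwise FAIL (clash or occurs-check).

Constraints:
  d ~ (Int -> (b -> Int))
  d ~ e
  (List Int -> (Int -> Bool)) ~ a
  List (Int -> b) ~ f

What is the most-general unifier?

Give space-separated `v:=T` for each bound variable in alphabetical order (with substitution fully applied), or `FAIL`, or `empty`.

Answer: a:=(List Int -> (Int -> Bool)) d:=(Int -> (b -> Int)) e:=(Int -> (b -> Int)) f:=List (Int -> b)

Derivation:
step 1: unify d ~ (Int -> (b -> Int))  [subst: {-} | 3 pending]
  bind d := (Int -> (b -> Int))
step 2: unify (Int -> (b -> Int)) ~ e  [subst: {d:=(Int -> (b -> Int))} | 2 pending]
  bind e := (Int -> (b -> Int))
step 3: unify (List Int -> (Int -> Bool)) ~ a  [subst: {d:=(Int -> (b -> Int)), e:=(Int -> (b -> Int))} | 1 pending]
  bind a := (List Int -> (Int -> Bool))
step 4: unify List (Int -> b) ~ f  [subst: {d:=(Int -> (b -> Int)), e:=(Int -> (b -> Int)), a:=(List Int -> (Int -> Bool))} | 0 pending]
  bind f := List (Int -> b)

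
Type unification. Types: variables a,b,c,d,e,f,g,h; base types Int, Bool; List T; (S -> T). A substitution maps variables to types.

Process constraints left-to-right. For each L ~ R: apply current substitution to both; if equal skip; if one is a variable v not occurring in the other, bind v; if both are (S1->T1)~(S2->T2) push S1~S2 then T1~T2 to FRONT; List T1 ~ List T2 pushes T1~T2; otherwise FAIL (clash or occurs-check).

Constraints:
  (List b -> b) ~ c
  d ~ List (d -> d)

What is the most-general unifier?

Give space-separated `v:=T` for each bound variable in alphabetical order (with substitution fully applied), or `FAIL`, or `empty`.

step 1: unify (List b -> b) ~ c  [subst: {-} | 1 pending]
  bind c := (List b -> b)
step 2: unify d ~ List (d -> d)  [subst: {c:=(List b -> b)} | 0 pending]
  occurs-check fail: d in List (d -> d)

Answer: FAIL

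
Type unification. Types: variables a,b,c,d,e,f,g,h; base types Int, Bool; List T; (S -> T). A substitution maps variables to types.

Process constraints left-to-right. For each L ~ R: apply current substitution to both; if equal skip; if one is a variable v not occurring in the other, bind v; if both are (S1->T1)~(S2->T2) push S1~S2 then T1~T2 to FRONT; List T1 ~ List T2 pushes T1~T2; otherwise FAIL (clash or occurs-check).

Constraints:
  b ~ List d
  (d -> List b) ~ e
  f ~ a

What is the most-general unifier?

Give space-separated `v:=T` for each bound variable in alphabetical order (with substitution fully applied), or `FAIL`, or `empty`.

step 1: unify b ~ List d  [subst: {-} | 2 pending]
  bind b := List d
step 2: unify (d -> List List d) ~ e  [subst: {b:=List d} | 1 pending]
  bind e := (d -> List List d)
step 3: unify f ~ a  [subst: {b:=List d, e:=(d -> List List d)} | 0 pending]
  bind f := a

Answer: b:=List d e:=(d -> List List d) f:=a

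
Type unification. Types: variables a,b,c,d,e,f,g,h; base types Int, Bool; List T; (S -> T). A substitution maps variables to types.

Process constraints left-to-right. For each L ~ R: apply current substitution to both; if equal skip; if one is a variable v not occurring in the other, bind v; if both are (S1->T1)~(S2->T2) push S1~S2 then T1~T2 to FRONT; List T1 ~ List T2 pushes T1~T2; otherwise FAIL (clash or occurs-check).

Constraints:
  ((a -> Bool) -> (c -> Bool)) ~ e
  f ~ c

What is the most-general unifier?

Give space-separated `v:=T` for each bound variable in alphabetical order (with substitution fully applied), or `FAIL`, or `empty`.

step 1: unify ((a -> Bool) -> (c -> Bool)) ~ e  [subst: {-} | 1 pending]
  bind e := ((a -> Bool) -> (c -> Bool))
step 2: unify f ~ c  [subst: {e:=((a -> Bool) -> (c -> Bool))} | 0 pending]
  bind f := c

Answer: e:=((a -> Bool) -> (c -> Bool)) f:=c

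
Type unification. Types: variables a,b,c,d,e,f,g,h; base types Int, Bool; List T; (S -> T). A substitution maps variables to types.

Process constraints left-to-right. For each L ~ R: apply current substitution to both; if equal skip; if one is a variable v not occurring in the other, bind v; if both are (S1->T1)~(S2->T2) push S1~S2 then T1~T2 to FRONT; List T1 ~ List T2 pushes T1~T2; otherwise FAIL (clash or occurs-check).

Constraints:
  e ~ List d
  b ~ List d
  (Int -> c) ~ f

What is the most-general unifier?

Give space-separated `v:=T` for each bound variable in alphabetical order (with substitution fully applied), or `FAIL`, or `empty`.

Answer: b:=List d e:=List d f:=(Int -> c)

Derivation:
step 1: unify e ~ List d  [subst: {-} | 2 pending]
  bind e := List d
step 2: unify b ~ List d  [subst: {e:=List d} | 1 pending]
  bind b := List d
step 3: unify (Int -> c) ~ f  [subst: {e:=List d, b:=List d} | 0 pending]
  bind f := (Int -> c)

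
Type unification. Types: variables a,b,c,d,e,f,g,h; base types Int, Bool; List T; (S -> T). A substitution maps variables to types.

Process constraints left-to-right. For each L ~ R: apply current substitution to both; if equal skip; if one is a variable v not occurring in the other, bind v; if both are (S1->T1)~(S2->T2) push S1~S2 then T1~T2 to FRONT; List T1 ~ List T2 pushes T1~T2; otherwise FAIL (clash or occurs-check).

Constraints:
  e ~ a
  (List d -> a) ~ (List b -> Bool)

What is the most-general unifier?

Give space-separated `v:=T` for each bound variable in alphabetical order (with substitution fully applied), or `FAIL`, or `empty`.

Answer: a:=Bool d:=b e:=Bool

Derivation:
step 1: unify e ~ a  [subst: {-} | 1 pending]
  bind e := a
step 2: unify (List d -> a) ~ (List b -> Bool)  [subst: {e:=a} | 0 pending]
  -> decompose arrow: push List d~List b, a~Bool
step 3: unify List d ~ List b  [subst: {e:=a} | 1 pending]
  -> decompose List: push d~b
step 4: unify d ~ b  [subst: {e:=a} | 1 pending]
  bind d := b
step 5: unify a ~ Bool  [subst: {e:=a, d:=b} | 0 pending]
  bind a := Bool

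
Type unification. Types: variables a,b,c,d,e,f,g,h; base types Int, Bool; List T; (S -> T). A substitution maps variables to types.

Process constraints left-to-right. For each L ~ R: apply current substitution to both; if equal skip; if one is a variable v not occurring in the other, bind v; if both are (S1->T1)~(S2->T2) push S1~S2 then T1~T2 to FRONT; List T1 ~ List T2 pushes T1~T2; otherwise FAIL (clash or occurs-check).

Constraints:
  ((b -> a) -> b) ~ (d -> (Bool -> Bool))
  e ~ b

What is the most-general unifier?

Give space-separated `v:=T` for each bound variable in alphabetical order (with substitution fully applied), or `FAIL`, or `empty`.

Answer: b:=(Bool -> Bool) d:=((Bool -> Bool) -> a) e:=(Bool -> Bool)

Derivation:
step 1: unify ((b -> a) -> b) ~ (d -> (Bool -> Bool))  [subst: {-} | 1 pending]
  -> decompose arrow: push (b -> a)~d, b~(Bool -> Bool)
step 2: unify (b -> a) ~ d  [subst: {-} | 2 pending]
  bind d := (b -> a)
step 3: unify b ~ (Bool -> Bool)  [subst: {d:=(b -> a)} | 1 pending]
  bind b := (Bool -> Bool)
step 4: unify e ~ (Bool -> Bool)  [subst: {d:=(b -> a), b:=(Bool -> Bool)} | 0 pending]
  bind e := (Bool -> Bool)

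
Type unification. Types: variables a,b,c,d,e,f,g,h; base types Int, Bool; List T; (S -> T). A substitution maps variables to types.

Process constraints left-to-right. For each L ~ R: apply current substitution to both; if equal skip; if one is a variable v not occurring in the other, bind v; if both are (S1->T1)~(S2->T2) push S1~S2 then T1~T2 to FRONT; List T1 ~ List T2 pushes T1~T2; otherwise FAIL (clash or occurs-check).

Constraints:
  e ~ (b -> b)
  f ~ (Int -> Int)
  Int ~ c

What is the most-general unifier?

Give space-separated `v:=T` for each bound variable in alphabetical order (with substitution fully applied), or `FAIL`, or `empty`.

step 1: unify e ~ (b -> b)  [subst: {-} | 2 pending]
  bind e := (b -> b)
step 2: unify f ~ (Int -> Int)  [subst: {e:=(b -> b)} | 1 pending]
  bind f := (Int -> Int)
step 3: unify Int ~ c  [subst: {e:=(b -> b), f:=(Int -> Int)} | 0 pending]
  bind c := Int

Answer: c:=Int e:=(b -> b) f:=(Int -> Int)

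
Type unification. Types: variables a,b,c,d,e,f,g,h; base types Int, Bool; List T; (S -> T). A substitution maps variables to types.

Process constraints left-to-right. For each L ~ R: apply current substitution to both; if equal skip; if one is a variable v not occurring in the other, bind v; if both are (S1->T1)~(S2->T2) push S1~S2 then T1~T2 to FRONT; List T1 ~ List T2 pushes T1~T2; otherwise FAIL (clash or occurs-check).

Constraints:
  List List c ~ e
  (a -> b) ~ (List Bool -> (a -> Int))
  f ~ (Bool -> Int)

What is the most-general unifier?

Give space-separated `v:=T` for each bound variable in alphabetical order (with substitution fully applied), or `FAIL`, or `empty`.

Answer: a:=List Bool b:=(List Bool -> Int) e:=List List c f:=(Bool -> Int)

Derivation:
step 1: unify List List c ~ e  [subst: {-} | 2 pending]
  bind e := List List c
step 2: unify (a -> b) ~ (List Bool -> (a -> Int))  [subst: {e:=List List c} | 1 pending]
  -> decompose arrow: push a~List Bool, b~(a -> Int)
step 3: unify a ~ List Bool  [subst: {e:=List List c} | 2 pending]
  bind a := List Bool
step 4: unify b ~ (List Bool -> Int)  [subst: {e:=List List c, a:=List Bool} | 1 pending]
  bind b := (List Bool -> Int)
step 5: unify f ~ (Bool -> Int)  [subst: {e:=List List c, a:=List Bool, b:=(List Bool -> Int)} | 0 pending]
  bind f := (Bool -> Int)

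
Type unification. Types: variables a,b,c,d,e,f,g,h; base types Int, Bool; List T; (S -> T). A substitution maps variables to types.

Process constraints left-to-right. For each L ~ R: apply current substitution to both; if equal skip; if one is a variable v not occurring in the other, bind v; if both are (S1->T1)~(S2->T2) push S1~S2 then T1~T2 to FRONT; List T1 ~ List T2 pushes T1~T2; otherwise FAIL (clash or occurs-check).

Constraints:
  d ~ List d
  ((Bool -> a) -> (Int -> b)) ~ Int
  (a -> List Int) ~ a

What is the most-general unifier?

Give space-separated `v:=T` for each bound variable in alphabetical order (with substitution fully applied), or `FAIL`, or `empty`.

Answer: FAIL

Derivation:
step 1: unify d ~ List d  [subst: {-} | 2 pending]
  occurs-check fail: d in List d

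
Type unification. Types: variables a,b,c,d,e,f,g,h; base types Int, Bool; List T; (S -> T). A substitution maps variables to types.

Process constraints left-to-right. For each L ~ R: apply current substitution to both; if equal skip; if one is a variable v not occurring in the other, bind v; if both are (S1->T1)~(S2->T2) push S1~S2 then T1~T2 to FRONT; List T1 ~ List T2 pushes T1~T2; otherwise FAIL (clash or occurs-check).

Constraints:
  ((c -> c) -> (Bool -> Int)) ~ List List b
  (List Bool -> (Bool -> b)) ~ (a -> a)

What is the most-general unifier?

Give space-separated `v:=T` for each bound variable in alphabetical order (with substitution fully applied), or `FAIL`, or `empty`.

Answer: FAIL

Derivation:
step 1: unify ((c -> c) -> (Bool -> Int)) ~ List List b  [subst: {-} | 1 pending]
  clash: ((c -> c) -> (Bool -> Int)) vs List List b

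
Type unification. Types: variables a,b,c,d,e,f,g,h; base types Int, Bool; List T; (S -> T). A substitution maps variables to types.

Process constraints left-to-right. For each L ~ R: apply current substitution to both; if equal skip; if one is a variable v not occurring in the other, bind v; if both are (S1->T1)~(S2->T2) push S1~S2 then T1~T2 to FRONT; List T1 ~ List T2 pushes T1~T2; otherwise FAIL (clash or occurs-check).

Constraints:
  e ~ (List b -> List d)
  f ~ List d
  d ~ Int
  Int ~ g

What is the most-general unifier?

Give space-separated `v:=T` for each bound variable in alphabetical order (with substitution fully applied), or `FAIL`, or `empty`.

Answer: d:=Int e:=(List b -> List Int) f:=List Int g:=Int

Derivation:
step 1: unify e ~ (List b -> List d)  [subst: {-} | 3 pending]
  bind e := (List b -> List d)
step 2: unify f ~ List d  [subst: {e:=(List b -> List d)} | 2 pending]
  bind f := List d
step 3: unify d ~ Int  [subst: {e:=(List b -> List d), f:=List d} | 1 pending]
  bind d := Int
step 4: unify Int ~ g  [subst: {e:=(List b -> List d), f:=List d, d:=Int} | 0 pending]
  bind g := Int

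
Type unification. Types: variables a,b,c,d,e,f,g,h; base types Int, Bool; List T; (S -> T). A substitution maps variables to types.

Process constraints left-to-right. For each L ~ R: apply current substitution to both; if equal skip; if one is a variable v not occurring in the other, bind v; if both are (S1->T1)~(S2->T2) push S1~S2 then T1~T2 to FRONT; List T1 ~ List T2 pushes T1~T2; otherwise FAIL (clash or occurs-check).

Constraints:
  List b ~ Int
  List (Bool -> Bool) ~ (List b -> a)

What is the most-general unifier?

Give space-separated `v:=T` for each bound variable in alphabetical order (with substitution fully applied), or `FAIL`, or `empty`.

step 1: unify List b ~ Int  [subst: {-} | 1 pending]
  clash: List b vs Int

Answer: FAIL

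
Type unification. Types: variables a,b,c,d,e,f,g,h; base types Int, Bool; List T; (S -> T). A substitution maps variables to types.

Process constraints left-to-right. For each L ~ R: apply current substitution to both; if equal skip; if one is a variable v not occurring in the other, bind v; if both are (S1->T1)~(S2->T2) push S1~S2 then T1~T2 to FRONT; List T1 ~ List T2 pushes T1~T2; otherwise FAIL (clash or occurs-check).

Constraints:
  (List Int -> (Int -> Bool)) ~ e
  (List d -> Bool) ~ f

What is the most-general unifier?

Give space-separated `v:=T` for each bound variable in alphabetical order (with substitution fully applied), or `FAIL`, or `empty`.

step 1: unify (List Int -> (Int -> Bool)) ~ e  [subst: {-} | 1 pending]
  bind e := (List Int -> (Int -> Bool))
step 2: unify (List d -> Bool) ~ f  [subst: {e:=(List Int -> (Int -> Bool))} | 0 pending]
  bind f := (List d -> Bool)

Answer: e:=(List Int -> (Int -> Bool)) f:=(List d -> Bool)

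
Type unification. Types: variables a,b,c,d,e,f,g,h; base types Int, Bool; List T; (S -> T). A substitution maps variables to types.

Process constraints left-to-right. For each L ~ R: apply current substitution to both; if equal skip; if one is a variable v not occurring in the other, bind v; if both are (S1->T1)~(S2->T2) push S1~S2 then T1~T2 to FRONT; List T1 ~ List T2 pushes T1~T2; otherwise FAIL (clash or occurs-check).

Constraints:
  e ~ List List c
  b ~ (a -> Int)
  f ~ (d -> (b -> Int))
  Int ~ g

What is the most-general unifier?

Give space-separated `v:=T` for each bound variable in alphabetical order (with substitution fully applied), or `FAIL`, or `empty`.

Answer: b:=(a -> Int) e:=List List c f:=(d -> ((a -> Int) -> Int)) g:=Int

Derivation:
step 1: unify e ~ List List c  [subst: {-} | 3 pending]
  bind e := List List c
step 2: unify b ~ (a -> Int)  [subst: {e:=List List c} | 2 pending]
  bind b := (a -> Int)
step 3: unify f ~ (d -> ((a -> Int) -> Int))  [subst: {e:=List List c, b:=(a -> Int)} | 1 pending]
  bind f := (d -> ((a -> Int) -> Int))
step 4: unify Int ~ g  [subst: {e:=List List c, b:=(a -> Int), f:=(d -> ((a -> Int) -> Int))} | 0 pending]
  bind g := Int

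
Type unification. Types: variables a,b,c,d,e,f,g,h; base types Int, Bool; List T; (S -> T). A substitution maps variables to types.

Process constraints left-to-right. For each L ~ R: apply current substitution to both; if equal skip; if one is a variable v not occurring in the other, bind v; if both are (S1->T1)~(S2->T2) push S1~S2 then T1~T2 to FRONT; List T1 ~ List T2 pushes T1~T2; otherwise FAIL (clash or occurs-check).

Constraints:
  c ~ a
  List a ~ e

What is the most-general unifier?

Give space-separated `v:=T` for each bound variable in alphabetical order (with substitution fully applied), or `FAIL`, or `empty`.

Answer: c:=a e:=List a

Derivation:
step 1: unify c ~ a  [subst: {-} | 1 pending]
  bind c := a
step 2: unify List a ~ e  [subst: {c:=a} | 0 pending]
  bind e := List a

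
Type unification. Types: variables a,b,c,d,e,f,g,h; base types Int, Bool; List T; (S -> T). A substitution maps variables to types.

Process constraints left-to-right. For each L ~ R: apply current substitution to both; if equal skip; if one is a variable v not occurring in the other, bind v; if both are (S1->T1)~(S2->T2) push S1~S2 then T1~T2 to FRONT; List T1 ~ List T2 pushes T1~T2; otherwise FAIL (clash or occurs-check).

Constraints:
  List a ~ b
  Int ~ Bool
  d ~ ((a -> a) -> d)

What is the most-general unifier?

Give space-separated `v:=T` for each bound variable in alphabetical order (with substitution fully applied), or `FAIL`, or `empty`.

step 1: unify List a ~ b  [subst: {-} | 2 pending]
  bind b := List a
step 2: unify Int ~ Bool  [subst: {b:=List a} | 1 pending]
  clash: Int vs Bool

Answer: FAIL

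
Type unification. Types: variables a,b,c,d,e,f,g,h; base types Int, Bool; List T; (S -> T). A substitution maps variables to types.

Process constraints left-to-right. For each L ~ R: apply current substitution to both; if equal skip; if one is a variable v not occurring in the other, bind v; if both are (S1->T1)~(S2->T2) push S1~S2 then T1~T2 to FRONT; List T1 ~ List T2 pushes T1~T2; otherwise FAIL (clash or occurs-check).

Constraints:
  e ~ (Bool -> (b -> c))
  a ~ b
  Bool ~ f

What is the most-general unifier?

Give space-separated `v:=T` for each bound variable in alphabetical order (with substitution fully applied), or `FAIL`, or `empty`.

step 1: unify e ~ (Bool -> (b -> c))  [subst: {-} | 2 pending]
  bind e := (Bool -> (b -> c))
step 2: unify a ~ b  [subst: {e:=(Bool -> (b -> c))} | 1 pending]
  bind a := b
step 3: unify Bool ~ f  [subst: {e:=(Bool -> (b -> c)), a:=b} | 0 pending]
  bind f := Bool

Answer: a:=b e:=(Bool -> (b -> c)) f:=Bool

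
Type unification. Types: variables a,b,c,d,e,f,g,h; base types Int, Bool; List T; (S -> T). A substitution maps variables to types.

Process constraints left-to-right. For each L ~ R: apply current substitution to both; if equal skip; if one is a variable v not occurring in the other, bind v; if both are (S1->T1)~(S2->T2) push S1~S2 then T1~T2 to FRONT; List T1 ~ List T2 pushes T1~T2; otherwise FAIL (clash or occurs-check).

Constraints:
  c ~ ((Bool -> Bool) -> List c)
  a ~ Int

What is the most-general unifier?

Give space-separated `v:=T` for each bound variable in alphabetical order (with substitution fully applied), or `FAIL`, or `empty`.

Answer: FAIL

Derivation:
step 1: unify c ~ ((Bool -> Bool) -> List c)  [subst: {-} | 1 pending]
  occurs-check fail: c in ((Bool -> Bool) -> List c)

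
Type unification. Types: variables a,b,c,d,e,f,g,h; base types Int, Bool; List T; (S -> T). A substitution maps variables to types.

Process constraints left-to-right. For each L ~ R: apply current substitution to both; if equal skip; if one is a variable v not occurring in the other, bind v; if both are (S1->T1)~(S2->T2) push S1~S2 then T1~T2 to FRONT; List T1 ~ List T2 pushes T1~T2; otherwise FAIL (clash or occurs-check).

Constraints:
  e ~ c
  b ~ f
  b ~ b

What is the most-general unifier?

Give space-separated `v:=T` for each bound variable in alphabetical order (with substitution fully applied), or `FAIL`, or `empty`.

Answer: b:=f e:=c

Derivation:
step 1: unify e ~ c  [subst: {-} | 2 pending]
  bind e := c
step 2: unify b ~ f  [subst: {e:=c} | 1 pending]
  bind b := f
step 3: unify f ~ f  [subst: {e:=c, b:=f} | 0 pending]
  -> identical, skip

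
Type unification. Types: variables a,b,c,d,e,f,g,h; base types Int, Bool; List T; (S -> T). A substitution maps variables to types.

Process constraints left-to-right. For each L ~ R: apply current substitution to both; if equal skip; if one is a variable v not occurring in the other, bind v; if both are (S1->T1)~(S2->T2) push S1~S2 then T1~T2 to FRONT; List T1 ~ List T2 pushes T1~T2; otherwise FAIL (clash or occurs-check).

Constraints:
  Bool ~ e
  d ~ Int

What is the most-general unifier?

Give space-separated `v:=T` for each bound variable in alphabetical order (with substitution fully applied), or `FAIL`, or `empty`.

step 1: unify Bool ~ e  [subst: {-} | 1 pending]
  bind e := Bool
step 2: unify d ~ Int  [subst: {e:=Bool} | 0 pending]
  bind d := Int

Answer: d:=Int e:=Bool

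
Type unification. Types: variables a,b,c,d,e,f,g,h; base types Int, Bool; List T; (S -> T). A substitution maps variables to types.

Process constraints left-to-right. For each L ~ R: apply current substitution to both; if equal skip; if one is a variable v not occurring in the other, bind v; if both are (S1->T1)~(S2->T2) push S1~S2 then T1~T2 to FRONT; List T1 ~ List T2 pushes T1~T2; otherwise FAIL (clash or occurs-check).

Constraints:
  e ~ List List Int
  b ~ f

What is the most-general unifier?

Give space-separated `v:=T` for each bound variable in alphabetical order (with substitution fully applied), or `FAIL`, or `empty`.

Answer: b:=f e:=List List Int

Derivation:
step 1: unify e ~ List List Int  [subst: {-} | 1 pending]
  bind e := List List Int
step 2: unify b ~ f  [subst: {e:=List List Int} | 0 pending]
  bind b := f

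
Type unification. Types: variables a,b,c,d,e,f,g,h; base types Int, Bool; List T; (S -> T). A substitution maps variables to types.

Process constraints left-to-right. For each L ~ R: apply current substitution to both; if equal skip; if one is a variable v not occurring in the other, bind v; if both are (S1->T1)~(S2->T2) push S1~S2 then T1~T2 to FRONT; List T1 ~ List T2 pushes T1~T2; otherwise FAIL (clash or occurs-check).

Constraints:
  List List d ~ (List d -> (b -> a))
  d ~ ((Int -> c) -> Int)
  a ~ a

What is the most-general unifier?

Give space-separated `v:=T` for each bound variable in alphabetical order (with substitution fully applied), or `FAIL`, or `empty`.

Answer: FAIL

Derivation:
step 1: unify List List d ~ (List d -> (b -> a))  [subst: {-} | 2 pending]
  clash: List List d vs (List d -> (b -> a))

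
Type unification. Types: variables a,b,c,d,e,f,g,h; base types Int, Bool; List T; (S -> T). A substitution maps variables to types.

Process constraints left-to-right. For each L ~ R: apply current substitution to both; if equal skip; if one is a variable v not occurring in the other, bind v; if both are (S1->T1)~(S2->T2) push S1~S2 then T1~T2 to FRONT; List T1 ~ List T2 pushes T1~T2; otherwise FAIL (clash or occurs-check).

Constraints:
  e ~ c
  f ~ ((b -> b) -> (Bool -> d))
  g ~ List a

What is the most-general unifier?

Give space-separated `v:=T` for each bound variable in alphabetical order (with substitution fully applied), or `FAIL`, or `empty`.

Answer: e:=c f:=((b -> b) -> (Bool -> d)) g:=List a

Derivation:
step 1: unify e ~ c  [subst: {-} | 2 pending]
  bind e := c
step 2: unify f ~ ((b -> b) -> (Bool -> d))  [subst: {e:=c} | 1 pending]
  bind f := ((b -> b) -> (Bool -> d))
step 3: unify g ~ List a  [subst: {e:=c, f:=((b -> b) -> (Bool -> d))} | 0 pending]
  bind g := List a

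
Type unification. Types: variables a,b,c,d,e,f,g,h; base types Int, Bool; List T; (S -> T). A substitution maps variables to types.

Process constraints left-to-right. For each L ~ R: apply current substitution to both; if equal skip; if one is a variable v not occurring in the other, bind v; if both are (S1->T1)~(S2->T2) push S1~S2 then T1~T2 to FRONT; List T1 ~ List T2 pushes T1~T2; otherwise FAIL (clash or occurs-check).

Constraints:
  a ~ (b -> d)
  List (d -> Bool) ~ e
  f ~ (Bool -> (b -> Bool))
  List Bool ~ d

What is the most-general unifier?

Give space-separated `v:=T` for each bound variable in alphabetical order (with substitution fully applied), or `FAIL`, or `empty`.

step 1: unify a ~ (b -> d)  [subst: {-} | 3 pending]
  bind a := (b -> d)
step 2: unify List (d -> Bool) ~ e  [subst: {a:=(b -> d)} | 2 pending]
  bind e := List (d -> Bool)
step 3: unify f ~ (Bool -> (b -> Bool))  [subst: {a:=(b -> d), e:=List (d -> Bool)} | 1 pending]
  bind f := (Bool -> (b -> Bool))
step 4: unify List Bool ~ d  [subst: {a:=(b -> d), e:=List (d -> Bool), f:=(Bool -> (b -> Bool))} | 0 pending]
  bind d := List Bool

Answer: a:=(b -> List Bool) d:=List Bool e:=List (List Bool -> Bool) f:=(Bool -> (b -> Bool))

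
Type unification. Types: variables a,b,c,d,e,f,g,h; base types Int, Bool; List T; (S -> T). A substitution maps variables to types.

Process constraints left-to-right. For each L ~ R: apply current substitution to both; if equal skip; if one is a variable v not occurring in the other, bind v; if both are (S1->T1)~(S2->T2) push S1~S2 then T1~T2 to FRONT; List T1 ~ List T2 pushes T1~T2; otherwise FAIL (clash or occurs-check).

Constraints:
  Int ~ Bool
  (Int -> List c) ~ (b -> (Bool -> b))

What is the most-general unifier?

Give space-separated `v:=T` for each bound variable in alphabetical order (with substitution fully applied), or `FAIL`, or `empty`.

step 1: unify Int ~ Bool  [subst: {-} | 1 pending]
  clash: Int vs Bool

Answer: FAIL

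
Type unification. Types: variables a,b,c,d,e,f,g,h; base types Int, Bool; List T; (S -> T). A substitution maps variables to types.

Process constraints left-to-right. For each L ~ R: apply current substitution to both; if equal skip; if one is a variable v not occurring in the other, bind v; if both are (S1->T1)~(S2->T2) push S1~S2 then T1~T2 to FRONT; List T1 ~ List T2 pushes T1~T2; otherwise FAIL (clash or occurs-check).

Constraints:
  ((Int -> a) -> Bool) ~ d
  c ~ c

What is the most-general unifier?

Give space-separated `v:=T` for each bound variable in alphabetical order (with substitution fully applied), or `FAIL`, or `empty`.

Answer: d:=((Int -> a) -> Bool)

Derivation:
step 1: unify ((Int -> a) -> Bool) ~ d  [subst: {-} | 1 pending]
  bind d := ((Int -> a) -> Bool)
step 2: unify c ~ c  [subst: {d:=((Int -> a) -> Bool)} | 0 pending]
  -> identical, skip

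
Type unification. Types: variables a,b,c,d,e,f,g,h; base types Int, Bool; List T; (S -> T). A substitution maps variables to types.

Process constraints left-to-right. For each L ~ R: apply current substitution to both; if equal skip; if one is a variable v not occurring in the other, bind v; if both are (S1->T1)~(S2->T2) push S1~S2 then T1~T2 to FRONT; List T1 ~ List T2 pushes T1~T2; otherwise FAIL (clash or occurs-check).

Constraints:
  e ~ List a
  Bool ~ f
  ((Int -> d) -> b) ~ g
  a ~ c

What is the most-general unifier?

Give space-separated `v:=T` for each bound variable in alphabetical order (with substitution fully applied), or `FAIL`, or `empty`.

step 1: unify e ~ List a  [subst: {-} | 3 pending]
  bind e := List a
step 2: unify Bool ~ f  [subst: {e:=List a} | 2 pending]
  bind f := Bool
step 3: unify ((Int -> d) -> b) ~ g  [subst: {e:=List a, f:=Bool} | 1 pending]
  bind g := ((Int -> d) -> b)
step 4: unify a ~ c  [subst: {e:=List a, f:=Bool, g:=((Int -> d) -> b)} | 0 pending]
  bind a := c

Answer: a:=c e:=List c f:=Bool g:=((Int -> d) -> b)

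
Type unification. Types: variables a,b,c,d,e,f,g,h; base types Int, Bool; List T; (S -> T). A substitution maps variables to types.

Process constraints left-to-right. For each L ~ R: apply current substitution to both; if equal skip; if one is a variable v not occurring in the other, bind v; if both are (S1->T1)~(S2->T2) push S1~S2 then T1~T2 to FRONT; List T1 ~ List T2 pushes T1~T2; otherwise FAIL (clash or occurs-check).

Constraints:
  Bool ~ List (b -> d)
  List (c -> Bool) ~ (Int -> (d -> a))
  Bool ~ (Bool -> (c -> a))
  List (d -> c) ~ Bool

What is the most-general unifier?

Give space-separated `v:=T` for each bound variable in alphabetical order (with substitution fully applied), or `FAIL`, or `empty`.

step 1: unify Bool ~ List (b -> d)  [subst: {-} | 3 pending]
  clash: Bool vs List (b -> d)

Answer: FAIL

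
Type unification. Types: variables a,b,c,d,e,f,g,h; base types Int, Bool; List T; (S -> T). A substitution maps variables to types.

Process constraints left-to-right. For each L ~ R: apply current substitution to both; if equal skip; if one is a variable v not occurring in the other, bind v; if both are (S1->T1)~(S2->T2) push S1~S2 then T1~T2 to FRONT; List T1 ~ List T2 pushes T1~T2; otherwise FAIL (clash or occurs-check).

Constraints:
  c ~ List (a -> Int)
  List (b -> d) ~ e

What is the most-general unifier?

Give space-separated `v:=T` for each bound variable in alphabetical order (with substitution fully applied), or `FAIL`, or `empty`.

step 1: unify c ~ List (a -> Int)  [subst: {-} | 1 pending]
  bind c := List (a -> Int)
step 2: unify List (b -> d) ~ e  [subst: {c:=List (a -> Int)} | 0 pending]
  bind e := List (b -> d)

Answer: c:=List (a -> Int) e:=List (b -> d)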